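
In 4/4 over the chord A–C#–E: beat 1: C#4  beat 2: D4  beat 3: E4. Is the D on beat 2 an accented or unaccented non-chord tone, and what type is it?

The harmony at that moment is A major triad (A, C#, E); D4 is not a chord tone.
It is approached by step up from C#4 and left by step up to E4.
Step in, step out in the same direction — a passing tone.
It falls on a weak beat, so it is unaccented.

Unaccented passing tone.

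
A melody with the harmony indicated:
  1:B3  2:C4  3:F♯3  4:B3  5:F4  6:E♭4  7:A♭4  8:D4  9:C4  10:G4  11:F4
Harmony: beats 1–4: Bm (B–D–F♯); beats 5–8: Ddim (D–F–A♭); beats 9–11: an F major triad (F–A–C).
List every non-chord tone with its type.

The harmony at that moment is B minor triad (B, D, F♯); C4 is not a chord tone.
It is approached by step up from B3 and left by leap down to F♯3.
Step in, leap out — an escape tone.
The harmony at that moment is D diminished triad (D, F, A♭); E♭4 is not a chord tone.
It is approached by step down from F4 and left by leap up to A♭4.
Step in, leap out — an escape tone.
The harmony at that moment is F major triad (F, A, C); G4 is not a chord tone.
It is approached by leap up from C4 and left by step down to F4.
Leap in, step out — an appoggiatura.

C4 (beat 2) — escape tone; E♭4 (beat 6) — escape tone; G4 (beat 10) — appoggiatura.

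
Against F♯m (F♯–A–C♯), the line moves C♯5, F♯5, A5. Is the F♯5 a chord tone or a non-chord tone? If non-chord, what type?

Chord tone (the root of F# minor triad).

F# minor triad contains F♯, A, C♯; F♯ is the root, so it is a chord tone.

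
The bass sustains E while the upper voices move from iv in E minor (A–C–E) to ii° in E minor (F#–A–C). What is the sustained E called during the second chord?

Pedal tone (pedal point).

The harmony at that moment is F# diminished triad (F#, A, C); E is not a chord tone.
It is held over (the same pitch as the preceding E) and then sustained as the same pitch into the next harmony.
Sustained through a change of harmony — a pedal tone.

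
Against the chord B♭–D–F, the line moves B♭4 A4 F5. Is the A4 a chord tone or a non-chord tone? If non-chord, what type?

The harmony at that moment is B♭ major triad (B♭, D, F); A4 is not a chord tone.
It is approached by step down from B♭4 and left by leap up to F5.
Step in, leap out — an escape tone.

Non-chord tone — an escape tone.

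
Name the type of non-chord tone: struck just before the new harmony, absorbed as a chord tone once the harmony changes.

Anticipation.

Approach: ahead of the chord change (typically by step), so it is dissonant against the current harmony. Departure: none — the same pitch is restated or held and is a chord tone of the new harmony.
Dissonant first, consonant once the harmony catches up: the note simply arrives early — an anticipation. (The reverse timing, consonant first and dissonant after the change, would be a suspension or retardation.)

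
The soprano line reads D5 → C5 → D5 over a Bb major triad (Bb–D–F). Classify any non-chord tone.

C5 is a neighbor tone.

The harmony at that moment is Bb major triad (Bb, D, F); C5 is not a chord tone.
It is approached by step down from D5 and left by step up to D5.
Step away and step back to the same note — a neighbor tone (lower neighbor).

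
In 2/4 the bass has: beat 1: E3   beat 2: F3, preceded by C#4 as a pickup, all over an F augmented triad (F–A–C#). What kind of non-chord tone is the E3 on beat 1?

The harmony at that moment is F augmented triad (F, A, C#); E3 is not a chord tone.
It is approached by leap down from C#4 and left by step up to F3.
Leap in, step out, metrically accented — an appoggiatura.

Appoggiatura.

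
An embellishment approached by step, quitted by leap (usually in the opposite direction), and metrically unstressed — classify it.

Escape tone.

Approach: by step. Departure: by leap. Metric position: weak.
Step in, leap out, from a weak position — an escape tone (échappée). (It is the mirror image of the appoggiatura, which leaps in and steps out on a strong beat.)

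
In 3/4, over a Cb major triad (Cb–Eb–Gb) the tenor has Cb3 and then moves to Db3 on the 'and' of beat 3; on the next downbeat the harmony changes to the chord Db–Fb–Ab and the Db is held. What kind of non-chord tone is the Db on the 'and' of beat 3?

Anticipation.

The harmony at that moment is Cb major triad (Cb, Eb, Gb); Db3 is not a chord tone.
It is approached by step up from Cb3 and then sustained as the same pitch into the next harmony.
Arriving early and becoming a chord tone when the harmony changes — an anticipation.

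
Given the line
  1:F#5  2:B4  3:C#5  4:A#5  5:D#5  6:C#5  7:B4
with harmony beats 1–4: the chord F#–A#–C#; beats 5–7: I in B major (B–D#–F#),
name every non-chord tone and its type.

The harmony at that moment is F# major triad (F#, A#, C#); B4 is not a chord tone.
It is approached by leap down from F#5 and left by step up to C#5.
Leap in, step out — an appoggiatura.
The harmony at that moment is B major triad (B, D#, F#); C#5 is not a chord tone.
It is approached by step down from D#5 and left by step down to B4.
Step in, step out in the same direction — a passing tone.

B4 (beat 2) — appoggiatura; C#5 (beat 6) — passing tone.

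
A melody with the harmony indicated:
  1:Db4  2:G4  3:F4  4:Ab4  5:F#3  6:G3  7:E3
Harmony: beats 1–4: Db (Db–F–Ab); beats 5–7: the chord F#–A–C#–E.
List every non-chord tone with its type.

G4 (beat 2) — appoggiatura; G3 (beat 6) — escape tone.

The harmony at that moment is Db major triad (Db, F, Ab); G4 is not a chord tone.
It is approached by leap up from Db4 and left by step down to F4.
Leap in, step out — an appoggiatura.
The harmony at that moment is F# minor seventh chord (F#, A, C#, E); G3 is not a chord tone.
It is approached by step up from F#3 and left by leap down to E3.
Step in, leap out — an escape tone.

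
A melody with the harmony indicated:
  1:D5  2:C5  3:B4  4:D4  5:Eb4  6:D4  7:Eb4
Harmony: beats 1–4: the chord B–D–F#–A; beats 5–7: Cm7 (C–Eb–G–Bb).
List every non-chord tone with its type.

C5 (beat 2) — passing tone; D4 (beat 6) — neighbor tone.

The harmony at that moment is B minor seventh chord (B, D, F#, A); C5 is not a chord tone.
It is approached by step down from D5 and left by step down to B4.
Step in, step out in the same direction — a passing tone.
The harmony at that moment is C minor seventh chord (C, Eb, G, Bb); D4 is not a chord tone.
It is approached by step down from Eb4 and left by step up to Eb4.
Step away and step back to the same note — a neighbor tone (lower neighbor).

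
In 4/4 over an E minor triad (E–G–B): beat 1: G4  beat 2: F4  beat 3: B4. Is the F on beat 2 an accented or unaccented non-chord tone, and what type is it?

Unaccented escape tone.

The harmony at that moment is E minor triad (E, G, B); F4 is not a chord tone.
It is approached by step down from G4 and left by leap up to B4.
Step in, leap out — an escape tone.
It falls on a weak beat, so it is unaccented.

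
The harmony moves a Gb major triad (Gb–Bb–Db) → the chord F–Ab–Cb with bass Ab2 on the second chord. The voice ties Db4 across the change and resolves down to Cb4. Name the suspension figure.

At the second chord the bass is Ab2. The suspended Db4 lies a fourth above the bass; after resolving down by step to Cb4, the interval above the bass becomes a third.
Suspension figures are named by those two intervals: 4–3.

4–3 suspension.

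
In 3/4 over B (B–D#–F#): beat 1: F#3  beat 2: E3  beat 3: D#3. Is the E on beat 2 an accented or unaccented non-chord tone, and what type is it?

Unaccented passing tone.

The harmony at that moment is B major triad (B, D#, F#); E3 is not a chord tone.
It is approached by step down from F#3 and left by step down to D#3.
Step in, step out in the same direction — a passing tone.
It falls on a weak beat, so it is unaccented.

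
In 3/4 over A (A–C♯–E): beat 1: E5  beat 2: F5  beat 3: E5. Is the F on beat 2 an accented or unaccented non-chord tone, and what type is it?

The harmony at that moment is A major triad (A, C♯, E); F5 is not a chord tone.
It is approached by step up from E5 and left by step down to E5.
Step away and step back to the same note — a neighbor tone (upper neighbor).
It falls on a weak beat, so it is unaccented.

Unaccented neighbor tone.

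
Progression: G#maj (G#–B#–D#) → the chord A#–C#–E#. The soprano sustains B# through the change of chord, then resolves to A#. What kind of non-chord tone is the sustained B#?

The harmony at that moment is A# minor triad (A#, C#, E#); B# is not a chord tone.
It is held over (the same pitch as the preceding B#) and left by step down to A#.
Held over from the previous chord and resolving down by step — a suspension.

B# is a suspension.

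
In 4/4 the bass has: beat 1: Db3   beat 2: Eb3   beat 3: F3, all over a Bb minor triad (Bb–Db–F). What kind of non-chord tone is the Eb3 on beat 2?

The harmony at that moment is Bb minor triad (Bb, Db, F); Eb3 is not a chord tone.
It is approached by step up from Db3 and left by step up to F3.
Step in, step out in the same direction — a passing tone.

Passing tone.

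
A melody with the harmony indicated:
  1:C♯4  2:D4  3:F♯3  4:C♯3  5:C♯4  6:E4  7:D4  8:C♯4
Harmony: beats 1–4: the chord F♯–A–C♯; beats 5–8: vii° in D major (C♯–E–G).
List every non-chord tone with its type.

D4 (beat 2) — escape tone; D4 (beat 7) — passing tone.

The harmony at that moment is F♯ minor triad (F♯, A, C♯); D4 is not a chord tone.
It is approached by step up from C♯4 and left by leap down to F♯3.
Step in, leap out — an escape tone.
The harmony at that moment is C♯ diminished triad (C♯, E, G); D4 is not a chord tone.
It is approached by step down from E4 and left by step down to C♯4.
Step in, step out in the same direction — a passing tone.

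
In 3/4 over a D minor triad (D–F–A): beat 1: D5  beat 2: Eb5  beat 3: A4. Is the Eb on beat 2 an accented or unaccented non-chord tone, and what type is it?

Unaccented escape tone.

The harmony at that moment is D minor triad (D, F, A); Eb5 is not a chord tone.
It is approached by step up from D5 and left by leap down to A4.
Step in, leap out — an escape tone.
It falls on a weak beat, so it is unaccented.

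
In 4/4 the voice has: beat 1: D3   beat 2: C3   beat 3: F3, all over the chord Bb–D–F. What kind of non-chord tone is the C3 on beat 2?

The harmony at that moment is Bb major triad (Bb, D, F); C3 is not a chord tone.
It is approached by step down from D3 and left by leap up to F3.
Step in, leap out, on a weak beat — an escape tone.

Escape tone.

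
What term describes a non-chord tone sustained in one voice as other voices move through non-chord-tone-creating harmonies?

Approach: none. Departure: none — a single pitch is sustained while the chords change around it, passing through harmonies that do not contain it.
No melodic motion at all; the dissonance is created entirely by the moving harmonies against the stationary note — a pedal tone (pedal point).

Pedal tone.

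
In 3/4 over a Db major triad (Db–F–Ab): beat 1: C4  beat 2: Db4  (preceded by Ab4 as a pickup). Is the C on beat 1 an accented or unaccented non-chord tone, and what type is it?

The harmony at that moment is Db major triad (Db, F, Ab); C4 is not a chord tone.
It is approached by leap down from Ab4 and left by step up to Db4.
Leap in, step out — an appoggiatura.
It falls on the downbeat, so it is accented.

Accented appoggiatura.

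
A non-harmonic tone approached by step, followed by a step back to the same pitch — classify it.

Approach: by step. Departure: by step in the opposite direction, back to the starting pitch.
Stepwise on both sides but reversing to return to the same chord tone — a neighbor tone. (Had it continued onward in the same direction it would be a passing tone instead.)

Neighbor tone.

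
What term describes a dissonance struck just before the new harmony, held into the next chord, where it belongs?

Anticipation.

Approach: ahead of the chord change (typically by step), so it is dissonant against the current harmony. Departure: none — the same pitch is restated or held and is a chord tone of the new harmony.
Dissonant first, consonant once the harmony catches up: the note simply arrives early — an anticipation. (The reverse timing, consonant first and dissonant after the change, would be a suspension or retardation.)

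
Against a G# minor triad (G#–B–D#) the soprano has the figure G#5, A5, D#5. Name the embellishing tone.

The harmony at that moment is G# minor triad (G#, B, D#); A5 is not a chord tone.
It is approached by step up from G#5 and left by leap down to D#5.
Step in, leap out — an escape tone.

A5 is an escape tone.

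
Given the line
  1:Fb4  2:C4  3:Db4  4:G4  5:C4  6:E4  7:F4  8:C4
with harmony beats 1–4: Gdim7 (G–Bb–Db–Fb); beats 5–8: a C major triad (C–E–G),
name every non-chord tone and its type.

C4 (beat 2) — appoggiatura; F4 (beat 7) — escape tone.

The harmony at that moment is G diminished seventh chord (G, Bb, Db, Fb); C4 is not a chord tone.
It is approached by leap down from Fb4 and left by step up to Db4.
Leap in, step out — an appoggiatura.
The harmony at that moment is C major triad (C, E, G); F4 is not a chord tone.
It is approached by step up from E4 and left by leap down to C4.
Step in, leap out — an escape tone.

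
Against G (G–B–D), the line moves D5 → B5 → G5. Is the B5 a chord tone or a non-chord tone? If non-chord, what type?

G major triad contains G, B, D; B is the third, so it is a chord tone.

Chord tone (the third of G major triad).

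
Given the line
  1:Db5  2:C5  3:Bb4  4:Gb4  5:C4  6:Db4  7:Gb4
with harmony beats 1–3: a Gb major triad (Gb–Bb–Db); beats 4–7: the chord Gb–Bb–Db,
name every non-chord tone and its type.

The harmony at that moment is Gb major triad (Gb, Bb, Db); C5 is not a chord tone.
It is approached by step down from Db5 and left by step down to Bb4.
Step in, step out in the same direction — a passing tone.
The harmony at that moment is Gb major triad (Gb, Bb, Db); C4 is not a chord tone.
It is approached by leap down from Gb4 and left by step up to Db4.
Leap in, step out — an appoggiatura.

C5 (beat 2) — passing tone; C4 (beat 5) — appoggiatura.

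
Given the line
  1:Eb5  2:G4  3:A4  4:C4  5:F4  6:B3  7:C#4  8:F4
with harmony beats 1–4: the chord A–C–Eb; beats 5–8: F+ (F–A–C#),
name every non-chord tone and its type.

G4 (beat 2) — appoggiatura; B3 (beat 6) — appoggiatura.

The harmony at that moment is A diminished triad (A, C, Eb); G4 is not a chord tone.
It is approached by leap down from Eb5 and left by step up to A4.
Leap in, step out — an appoggiatura.
The harmony at that moment is F augmented triad (F, A, C#); B3 is not a chord tone.
It is approached by leap down from F4 and left by step up to C#4.
Leap in, step out — an appoggiatura.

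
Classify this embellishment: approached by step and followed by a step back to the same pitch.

Neighbor tone.

Approach: by step. Departure: by step in the opposite direction, back to the starting pitch.
Stepwise on both sides but reversing to return to the same chord tone — a neighbor tone. (Had it continued onward in the same direction it would be a passing tone instead.)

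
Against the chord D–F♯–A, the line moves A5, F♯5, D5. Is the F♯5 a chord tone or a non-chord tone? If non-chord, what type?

D major triad contains D, F♯, A; F♯ is the third, so it is a chord tone.

Chord tone (the third of D major triad).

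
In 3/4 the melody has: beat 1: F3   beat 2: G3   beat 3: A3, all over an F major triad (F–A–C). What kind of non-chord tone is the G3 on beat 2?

Passing tone.

The harmony at that moment is F major triad (F, A, C); G3 is not a chord tone.
It is approached by step up from F3 and left by step up to A3.
Step in, step out in the same direction — a passing tone.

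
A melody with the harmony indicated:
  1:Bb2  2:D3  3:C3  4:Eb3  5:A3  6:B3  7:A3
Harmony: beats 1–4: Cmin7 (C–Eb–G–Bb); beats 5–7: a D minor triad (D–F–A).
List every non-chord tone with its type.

D3 (beat 2) — appoggiatura; B3 (beat 6) — neighbor tone.

The harmony at that moment is C minor seventh chord (C, Eb, G, Bb); D3 is not a chord tone.
It is approached by leap up from Bb2 and left by step down to C3.
Leap in, step out — an appoggiatura.
The harmony at that moment is D minor triad (D, F, A); B3 is not a chord tone.
It is approached by step up from A3 and left by step down to A3.
Step away and step back to the same note — a neighbor tone (upper neighbor).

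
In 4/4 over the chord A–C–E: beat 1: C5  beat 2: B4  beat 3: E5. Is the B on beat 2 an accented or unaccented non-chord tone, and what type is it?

The harmony at that moment is A minor triad (A, C, E); B4 is not a chord tone.
It is approached by step down from C5 and left by leap up to E5.
Step in, leap out — an escape tone.
It falls on a weak beat, so it is unaccented.

Unaccented escape tone.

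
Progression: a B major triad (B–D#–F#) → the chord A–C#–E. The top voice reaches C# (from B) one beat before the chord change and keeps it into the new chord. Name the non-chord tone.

C# is an anticipation.

The harmony at that moment is B major triad (B, D#, F#); C# is not a chord tone.
It is approached by step up from B and then sustained as the same pitch into the next harmony.
Arriving early and becoming a chord tone when the harmony changes — an anticipation.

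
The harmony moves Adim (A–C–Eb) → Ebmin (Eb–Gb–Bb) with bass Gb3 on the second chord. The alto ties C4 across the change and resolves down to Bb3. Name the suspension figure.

4–3 suspension.

At the second chord the bass is Gb3. The suspended C4 lies a fourth above the bass; after resolving down by step to Bb3, the interval above the bass becomes a third.
Suspension figures are named by those two intervals: 4–3.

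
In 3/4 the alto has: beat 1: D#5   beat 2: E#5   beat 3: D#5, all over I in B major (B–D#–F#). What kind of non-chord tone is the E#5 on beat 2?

Upper neighbor tone.

The harmony at that moment is B major triad (B, D#, F#); E#5 is not a chord tone.
It is approached by step up from D#5 and left by step down to D#5.
Step away and step back to the same note — a neighbor tone (upper neighbor).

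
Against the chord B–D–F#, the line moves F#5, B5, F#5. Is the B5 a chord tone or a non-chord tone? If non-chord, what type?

B minor triad contains B, D, F#; B is the root, so it is a chord tone.

Chord tone (the root of B minor triad).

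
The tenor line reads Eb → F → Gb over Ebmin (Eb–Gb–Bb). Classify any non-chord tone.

The harmony at that moment is Eb minor triad (Eb, Gb, Bb); F is not a chord tone.
It is approached by step up from Eb and left by step up to Gb.
Step in, step out in the same direction — a passing tone.

F is a passing tone.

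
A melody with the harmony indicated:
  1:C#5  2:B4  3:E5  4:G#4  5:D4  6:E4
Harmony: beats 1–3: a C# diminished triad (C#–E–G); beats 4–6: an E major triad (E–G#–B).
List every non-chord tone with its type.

The harmony at that moment is C# diminished triad (C#, E, G); B4 is not a chord tone.
It is approached by step down from C#5 and left by leap up to E5.
Step in, leap out — an escape tone.
The harmony at that moment is E major triad (E, G#, B); D4 is not a chord tone.
It is approached by leap down from G#4 and left by step up to E4.
Leap in, step out — an appoggiatura.

B4 (beat 2) — escape tone; D4 (beat 5) — appoggiatura.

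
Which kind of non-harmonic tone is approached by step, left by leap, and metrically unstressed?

Approach: by step. Departure: by leap. Metric position: weak.
Step in, leap out, from a weak position — an escape tone (échappée). (It is the mirror image of the appoggiatura, which leaps in and steps out on a strong beat.)

Escape tone.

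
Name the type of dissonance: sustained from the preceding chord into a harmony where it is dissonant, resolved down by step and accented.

Approach: by preparation — the pitch is first a chord tone, then held (tied or repeated) while the harmony changes under it. Departure: down by step. Metric position: strong.
A prepared dissonance that resolves downward by step — a suspension. (The same figure resolving upward would be a retardation.)

Suspension.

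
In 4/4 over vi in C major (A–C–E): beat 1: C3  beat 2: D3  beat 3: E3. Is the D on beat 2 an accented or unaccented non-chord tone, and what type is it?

The harmony at that moment is A minor triad (A, C, E); D3 is not a chord tone.
It is approached by step up from C3 and left by step up to E3.
Step in, step out in the same direction — a passing tone.
It falls on a weak beat, so it is unaccented.

Unaccented passing tone.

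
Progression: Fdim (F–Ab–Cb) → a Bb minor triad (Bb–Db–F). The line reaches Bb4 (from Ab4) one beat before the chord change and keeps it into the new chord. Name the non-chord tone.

The harmony at that moment is F diminished triad (F, Ab, Cb); Bb4 is not a chord tone.
It is approached by step up from Ab4 and then sustained as the same pitch into the next harmony.
Arriving early and becoming a chord tone when the harmony changes — an anticipation.

Bb4 is an anticipation.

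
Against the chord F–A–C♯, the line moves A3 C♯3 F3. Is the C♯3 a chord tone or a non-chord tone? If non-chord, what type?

Chord tone (the fifth of F augmented triad).

F augmented triad contains F, A, C♯; C♯ is the fifth, so it is a chord tone.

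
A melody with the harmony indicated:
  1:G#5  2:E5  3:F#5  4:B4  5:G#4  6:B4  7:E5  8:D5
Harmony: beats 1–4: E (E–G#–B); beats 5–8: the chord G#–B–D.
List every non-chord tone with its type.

F#5 (beat 3) — escape tone; E5 (beat 7) — appoggiatura.

The harmony at that moment is E major triad (E, G#, B); F#5 is not a chord tone.
It is approached by step up from E5 and left by leap down to B4.
Step in, leap out — an escape tone.
The harmony at that moment is G# diminished triad (G#, B, D); E5 is not a chord tone.
It is approached by leap up from B4 and left by step down to D5.
Leap in, step out — an appoggiatura.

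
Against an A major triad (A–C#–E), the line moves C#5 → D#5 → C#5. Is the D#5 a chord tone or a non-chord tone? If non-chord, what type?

Non-chord tone — a neighbor tone.

The harmony at that moment is A major triad (A, C#, E); D#5 is not a chord tone.
It is approached by step up from C#5 and left by step down to C#5.
Step away and step back to the same note — a neighbor tone (upper neighbor).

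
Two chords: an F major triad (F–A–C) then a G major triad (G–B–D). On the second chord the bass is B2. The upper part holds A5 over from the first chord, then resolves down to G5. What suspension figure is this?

7–6 suspension.

At the second chord the bass is B2. The suspended A5 lies a seventh above the bass; after resolving down by step to G5, the interval above the bass becomes a sixth.
Suspension figures are named by those two intervals: 7–6.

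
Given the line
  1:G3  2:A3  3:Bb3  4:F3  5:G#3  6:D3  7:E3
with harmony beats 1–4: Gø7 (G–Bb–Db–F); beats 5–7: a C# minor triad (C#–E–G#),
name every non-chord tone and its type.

The harmony at that moment is G half-diminished seventh chord (G, Bb, Db, F); A3 is not a chord tone.
It is approached by step up from G3 and left by step up to Bb3.
Step in, step out in the same direction — a passing tone.
The harmony at that moment is C# minor triad (C#, E, G#); D3 is not a chord tone.
It is approached by leap down from G#3 and left by step up to E3.
Leap in, step out — an appoggiatura.

A3 (beat 2) — passing tone; D3 (beat 6) — appoggiatura.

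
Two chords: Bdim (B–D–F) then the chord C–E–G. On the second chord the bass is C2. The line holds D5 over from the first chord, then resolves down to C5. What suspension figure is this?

At the second chord the bass is C2. The suspended D5 lies a ninth above the bass; after resolving down by step to C5, the interval above the bass becomes an octave.
Suspension figures are named by those two intervals: 9–8.

9–8 suspension.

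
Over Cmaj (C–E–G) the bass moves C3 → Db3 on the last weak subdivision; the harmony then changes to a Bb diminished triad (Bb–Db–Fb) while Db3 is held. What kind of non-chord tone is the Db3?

Db3 is an anticipation.

The harmony at that moment is C major triad (C, E, G); Db3 is not a chord tone.
It is approached by step up from C3 and then sustained as the same pitch into the next harmony.
Arriving early and becoming a chord tone when the harmony changes — an anticipation.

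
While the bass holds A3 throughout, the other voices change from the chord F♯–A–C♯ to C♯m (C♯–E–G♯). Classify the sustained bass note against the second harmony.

Pedal tone (pedal point).

The harmony at that moment is C♯ minor triad (C♯, E, G♯); A3 is not a chord tone.
It is held over (the same pitch as the preceding A3) and then sustained as the same pitch into the next harmony.
Sustained through a change of harmony — a pedal tone.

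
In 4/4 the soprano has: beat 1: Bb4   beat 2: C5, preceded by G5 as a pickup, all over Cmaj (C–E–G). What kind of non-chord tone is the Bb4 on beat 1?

The harmony at that moment is C major triad (C, E, G); Bb4 is not a chord tone.
It is approached by leap down from G5 and left by step up to C5.
Leap in, step out, metrically accented — an appoggiatura.

Appoggiatura.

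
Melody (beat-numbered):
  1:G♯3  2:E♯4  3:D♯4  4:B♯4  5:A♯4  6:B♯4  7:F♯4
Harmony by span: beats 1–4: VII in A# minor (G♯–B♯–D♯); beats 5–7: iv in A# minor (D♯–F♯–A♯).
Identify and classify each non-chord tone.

The harmony at that moment is G♯ major triad (G♯, B♯, D♯); E♯4 is not a chord tone.
It is approached by leap up from G♯3 and left by step down to D♯4.
Leap in, step out — an appoggiatura.
The harmony at that moment is D♯ minor triad (D♯, F♯, A♯); B♯4 is not a chord tone.
It is approached by step up from A♯4 and left by leap down to F♯4.
Step in, leap out — an escape tone.

E♯4 (beat 2) — appoggiatura; B♯4 (beat 6) — escape tone.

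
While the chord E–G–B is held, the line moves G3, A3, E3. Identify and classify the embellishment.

The harmony at that moment is E minor triad (E, G, B); A3 is not a chord tone.
It is approached by step up from G3 and left by leap down to E3.
Step in, leap out — an escape tone.

A3 is an escape tone.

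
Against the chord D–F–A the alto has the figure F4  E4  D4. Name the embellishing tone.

E4 is a passing tone.

The harmony at that moment is D minor triad (D, F, A); E4 is not a chord tone.
It is approached by step down from F4 and left by step down to D4.
Step in, step out in the same direction — a passing tone.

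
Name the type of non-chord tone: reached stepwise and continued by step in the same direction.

Passing tone.

Approach: by step. Departure: by step, continuing in the same direction.
Stepwise on both sides with no change of direction means the note fills in the space between two different chord tones — a passing tone. (Had it turned back to its starting note it would be a neighbor tone instead.)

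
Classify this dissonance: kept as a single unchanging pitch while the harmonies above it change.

Approach: none. Departure: none — a single pitch is sustained while the chords change around it, passing through harmonies that do not contain it.
No melodic motion at all; the dissonance is created entirely by the moving harmonies against the stationary note — a pedal tone (pedal point).

Pedal tone.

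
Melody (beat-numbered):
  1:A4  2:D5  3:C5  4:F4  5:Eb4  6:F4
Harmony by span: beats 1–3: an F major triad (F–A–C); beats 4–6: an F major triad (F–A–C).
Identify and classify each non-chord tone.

The harmony at that moment is F major triad (F, A, C); D5 is not a chord tone.
It is approached by leap up from A4 and left by step down to C5.
Leap in, step out — an appoggiatura.
The harmony at that moment is F major triad (F, A, C); Eb4 is not a chord tone.
It is approached by step down from F4 and left by step up to F4.
Step away and step back to the same note — a neighbor tone (lower neighbor).

D5 (beat 2) — appoggiatura; Eb4 (beat 5) — neighbor tone.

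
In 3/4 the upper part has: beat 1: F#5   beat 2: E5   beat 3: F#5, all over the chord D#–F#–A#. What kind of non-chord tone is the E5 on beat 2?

Lower neighbor tone.

The harmony at that moment is D# minor triad (D#, F#, A#); E5 is not a chord tone.
It is approached by step down from F#5 and left by step up to F#5.
Step away and step back to the same note — a neighbor tone (lower neighbor).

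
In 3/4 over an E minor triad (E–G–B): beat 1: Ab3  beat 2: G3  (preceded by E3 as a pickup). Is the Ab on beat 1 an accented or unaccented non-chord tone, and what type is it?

Accented appoggiatura.

The harmony at that moment is E minor triad (E, G, B); Ab3 is not a chord tone.
It is approached by leap up from E3 and left by step down to G3.
Leap in, step out — an appoggiatura.
It falls on the downbeat, so it is accented.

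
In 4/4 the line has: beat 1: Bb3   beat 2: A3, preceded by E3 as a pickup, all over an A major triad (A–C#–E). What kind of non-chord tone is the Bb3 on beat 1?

The harmony at that moment is A major triad (A, C#, E); Bb3 is not a chord tone.
It is approached by leap up from E3 and left by step down to A3.
Leap in, step out, metrically accented — an appoggiatura.

Appoggiatura.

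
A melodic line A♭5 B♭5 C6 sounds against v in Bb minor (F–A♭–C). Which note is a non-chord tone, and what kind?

The harmony at that moment is F minor triad (F, A♭, C); B♭5 is not a chord tone.
It is approached by step up from A♭5 and left by step up to C6.
Step in, step out in the same direction — a passing tone.

B♭5 is a passing tone.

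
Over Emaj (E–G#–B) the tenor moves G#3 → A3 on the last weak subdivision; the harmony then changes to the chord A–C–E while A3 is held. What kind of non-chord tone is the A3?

A3 is an anticipation.

The harmony at that moment is E major triad (E, G#, B); A3 is not a chord tone.
It is approached by step up from G#3 and then sustained as the same pitch into the next harmony.
Arriving early and becoming a chord tone when the harmony changes — an anticipation.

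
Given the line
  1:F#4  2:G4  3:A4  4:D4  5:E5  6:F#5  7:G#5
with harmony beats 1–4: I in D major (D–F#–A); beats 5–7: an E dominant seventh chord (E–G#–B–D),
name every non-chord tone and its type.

The harmony at that moment is D major triad (D, F#, A); G4 is not a chord tone.
It is approached by step up from F#4 and left by step up to A4.
Step in, step out in the same direction — a passing tone.
The harmony at that moment is E dominant seventh chord (E, G#, B, D); F#5 is not a chord tone.
It is approached by step up from E5 and left by step up to G#5.
Step in, step out in the same direction — a passing tone.

G4 (beat 2) — passing tone; F#5 (beat 6) — passing tone.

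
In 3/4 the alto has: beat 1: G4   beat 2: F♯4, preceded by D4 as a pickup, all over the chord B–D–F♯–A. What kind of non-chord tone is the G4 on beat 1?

The harmony at that moment is B minor seventh chord (B, D, F♯, A); G4 is not a chord tone.
It is approached by leap up from D4 and left by step down to F♯4.
Leap in, step out, metrically accented — an appoggiatura.

Appoggiatura.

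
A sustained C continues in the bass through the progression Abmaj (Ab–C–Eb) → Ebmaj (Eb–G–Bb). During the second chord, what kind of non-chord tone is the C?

The harmony at that moment is Eb major triad (Eb, G, Bb); C is not a chord tone.
It is held over (the same pitch as the preceding C) and then sustained as the same pitch into the next harmony.
Sustained through a change of harmony — a pedal tone.

Pedal tone (pedal point).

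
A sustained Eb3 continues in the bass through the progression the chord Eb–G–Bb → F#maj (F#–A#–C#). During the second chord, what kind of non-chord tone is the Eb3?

The harmony at that moment is F# major triad (F#, A#, C#); Eb3 is not a chord tone.
It is held over (the same pitch as the preceding Eb3) and then sustained as the same pitch into the next harmony.
Sustained through a change of harmony — a pedal tone.

Pedal tone (pedal point).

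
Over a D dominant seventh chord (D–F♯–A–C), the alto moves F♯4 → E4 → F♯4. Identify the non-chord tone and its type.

The harmony at that moment is D dominant seventh chord (D, F♯, A, C); E4 is not a chord tone.
It is approached by step down from F♯4 and left by step up to F♯4.
Step away and step back to the same note — a neighbor tone (lower neighbor).

E4 is a neighbor tone.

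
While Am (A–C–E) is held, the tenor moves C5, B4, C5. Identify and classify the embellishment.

B4 is a neighbor tone.

The harmony at that moment is A minor triad (A, C, E); B4 is not a chord tone.
It is approached by step down from C5 and left by step up to C5.
Step away and step back to the same note — a neighbor tone (lower neighbor).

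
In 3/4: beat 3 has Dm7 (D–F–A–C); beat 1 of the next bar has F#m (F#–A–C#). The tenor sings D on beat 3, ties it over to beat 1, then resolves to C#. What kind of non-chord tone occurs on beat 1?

The harmony at that moment is F# minor triad (F#, A, C#); D is not a chord tone.
It is held over (the same pitch as the preceding D) and left by step down to C#.
Held over from the previous chord and resolving down by step — a suspension.

Suspension.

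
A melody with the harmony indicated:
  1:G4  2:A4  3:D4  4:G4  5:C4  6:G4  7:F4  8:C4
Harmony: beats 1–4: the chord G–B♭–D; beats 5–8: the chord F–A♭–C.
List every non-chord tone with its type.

The harmony at that moment is G minor triad (G, B♭, D); A4 is not a chord tone.
It is approached by step up from G4 and left by leap down to D4.
Step in, leap out — an escape tone.
The harmony at that moment is F minor triad (F, A♭, C); G4 is not a chord tone.
It is approached by leap up from C4 and left by step down to F4.
Leap in, step out — an appoggiatura.

A4 (beat 2) — escape tone; G4 (beat 6) — appoggiatura.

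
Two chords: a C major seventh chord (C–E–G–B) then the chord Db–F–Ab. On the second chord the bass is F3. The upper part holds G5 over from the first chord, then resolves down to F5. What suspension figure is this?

At the second chord the bass is F3. The suspended G5 lies a ninth above the bass; after resolving down by step to F5, the interval above the bass becomes an octave.
Suspension figures are named by those two intervals: 9–8.

9–8 suspension.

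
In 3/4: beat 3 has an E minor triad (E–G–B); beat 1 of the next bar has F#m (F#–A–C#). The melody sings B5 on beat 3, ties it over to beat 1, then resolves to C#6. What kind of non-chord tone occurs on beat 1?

Retardation.

The harmony at that moment is F# minor triad (F#, A, C#); B5 is not a chord tone.
It is held over (the same pitch as the preceding B5) and left by step up to C#6.
Held over from the previous chord and resolving up by step — a retardation.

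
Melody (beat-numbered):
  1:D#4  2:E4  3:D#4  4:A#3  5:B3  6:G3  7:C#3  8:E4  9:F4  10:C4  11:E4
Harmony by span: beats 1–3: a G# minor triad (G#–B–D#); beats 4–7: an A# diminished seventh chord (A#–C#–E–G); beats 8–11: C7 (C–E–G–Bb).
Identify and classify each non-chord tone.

E4 (beat 2) — neighbor tone; B3 (beat 5) — escape tone; F4 (beat 9) — escape tone.

The harmony at that moment is G# minor triad (G#, B, D#); E4 is not a chord tone.
It is approached by step up from D#4 and left by step down to D#4.
Step away and step back to the same note — a neighbor tone (upper neighbor).
The harmony at that moment is A# diminished seventh chord (A#, C#, E, G); B3 is not a chord tone.
It is approached by step up from A#3 and left by leap down to G3.
Step in, leap out — an escape tone.
The harmony at that moment is C dominant seventh chord (C, E, G, Bb); F4 is not a chord tone.
It is approached by step up from E4 and left by leap down to C4.
Step in, leap out — an escape tone.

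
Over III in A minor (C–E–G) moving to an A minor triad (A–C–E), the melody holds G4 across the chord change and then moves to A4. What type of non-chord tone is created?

The harmony at that moment is A minor triad (A, C, E); G4 is not a chord tone.
It is held over (the same pitch as the preceding G4) and left by step up to A4.
Held over from the previous chord and resolving up by step — a retardation.

G4 is a retardation.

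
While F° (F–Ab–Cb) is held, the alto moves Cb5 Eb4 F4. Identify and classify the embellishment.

The harmony at that moment is F diminished triad (F, Ab, Cb); Eb4 is not a chord tone.
It is approached by leap down from Cb5 and left by step up to F4.
Leap in, step out — an appoggiatura.

Eb4 is an appoggiatura.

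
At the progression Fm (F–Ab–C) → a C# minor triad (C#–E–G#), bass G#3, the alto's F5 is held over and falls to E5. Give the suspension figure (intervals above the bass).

At the second chord the bass is G#3. The suspended F5 lies a seventh above the bass; after resolving down by step to E5, the interval above the bass becomes a sixth.
Suspension figures are named by those two intervals: 7–6.

7–6 suspension.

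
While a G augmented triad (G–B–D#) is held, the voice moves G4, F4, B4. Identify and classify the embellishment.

The harmony at that moment is G augmented triad (G, B, D#); F4 is not a chord tone.
It is approached by step down from G4 and left by leap up to B4.
Step in, leap out — an escape tone.

F4 is an escape tone.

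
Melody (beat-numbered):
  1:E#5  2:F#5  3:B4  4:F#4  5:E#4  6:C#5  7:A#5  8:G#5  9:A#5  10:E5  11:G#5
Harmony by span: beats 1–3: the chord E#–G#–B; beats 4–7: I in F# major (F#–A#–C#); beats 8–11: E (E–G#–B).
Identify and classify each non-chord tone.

F#5 (beat 2) — escape tone; E#4 (beat 5) — escape tone; A#5 (beat 9) — escape tone.

The harmony at that moment is E# diminished triad (E#, G#, B); F#5 is not a chord tone.
It is approached by step up from E#5 and left by leap down to B4.
Step in, leap out — an escape tone.
The harmony at that moment is F# major triad (F#, A#, C#); E#4 is not a chord tone.
It is approached by step down from F#4 and left by leap up to C#5.
Step in, leap out — an escape tone.
The harmony at that moment is E major triad (E, G#, B); A#5 is not a chord tone.
It is approached by step up from G#5 and left by leap down to E5.
Step in, leap out — an escape tone.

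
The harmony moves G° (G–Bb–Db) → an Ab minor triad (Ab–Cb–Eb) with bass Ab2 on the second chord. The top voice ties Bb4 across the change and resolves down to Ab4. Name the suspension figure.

9–8 suspension.

At the second chord the bass is Ab2. The suspended Bb4 lies a ninth above the bass; after resolving down by step to Ab4, the interval above the bass becomes an octave.
Suspension figures are named by those two intervals: 9–8.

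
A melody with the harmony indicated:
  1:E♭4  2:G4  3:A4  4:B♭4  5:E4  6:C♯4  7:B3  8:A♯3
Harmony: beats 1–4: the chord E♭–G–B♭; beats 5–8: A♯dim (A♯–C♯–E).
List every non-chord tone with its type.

A4 (beat 3) — passing tone; B3 (beat 7) — passing tone.

The harmony at that moment is E♭ major triad (E♭, G, B♭); A4 is not a chord tone.
It is approached by step up from G4 and left by step up to B♭4.
Step in, step out in the same direction — a passing tone.
The harmony at that moment is A♯ diminished triad (A♯, C♯, E); B3 is not a chord tone.
It is approached by step down from C♯4 and left by step down to A♯3.
Step in, step out in the same direction — a passing tone.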